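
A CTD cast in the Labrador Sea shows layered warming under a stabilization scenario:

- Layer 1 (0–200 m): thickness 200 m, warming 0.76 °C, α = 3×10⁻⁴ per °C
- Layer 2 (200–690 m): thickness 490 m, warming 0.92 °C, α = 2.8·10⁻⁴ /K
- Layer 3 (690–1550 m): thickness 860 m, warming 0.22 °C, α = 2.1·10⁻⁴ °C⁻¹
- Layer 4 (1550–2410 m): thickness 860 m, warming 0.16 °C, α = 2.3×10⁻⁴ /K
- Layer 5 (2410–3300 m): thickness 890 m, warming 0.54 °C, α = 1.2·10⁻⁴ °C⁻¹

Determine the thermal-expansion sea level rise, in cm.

200 × 3×10⁻⁴ × 0.76 = 0.04560 m
Layer 2: 0.92 × 2.8×10⁻⁴ × 490 = 0.126224 m
860 × 0.22 × 2.1×10⁻⁴ = 0.039732 m
1550–2410 m: 2.3×10⁻⁴ × 860 × 0.16 = 0.031648 m
2410–3300 m: 0.54 × 1.2×10⁻⁴ × 890 = 0.057672 m
Δh = 0.04560 + 0.126224 + 0.039732 + 0.031648 + 0.057672 = 0.300876 m ≈ 30.1 cm

Δh = 30.1 cm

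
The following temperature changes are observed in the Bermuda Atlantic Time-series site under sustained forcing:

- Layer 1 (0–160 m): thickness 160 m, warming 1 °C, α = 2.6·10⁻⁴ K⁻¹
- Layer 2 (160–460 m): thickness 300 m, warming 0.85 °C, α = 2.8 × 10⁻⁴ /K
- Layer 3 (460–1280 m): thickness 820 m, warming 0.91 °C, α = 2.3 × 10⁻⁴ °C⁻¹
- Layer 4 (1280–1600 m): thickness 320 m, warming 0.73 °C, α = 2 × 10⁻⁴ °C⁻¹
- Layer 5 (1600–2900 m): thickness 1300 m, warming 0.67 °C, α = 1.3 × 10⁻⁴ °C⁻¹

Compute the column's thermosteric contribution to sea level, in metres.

160 × 2.6×10⁻⁴ × 1 = 0.04160 m
Layer 2: 300 × 0.85 × 2.8×10⁻⁴ = 0.07140 m
2.3×10⁻⁴ × 0.91 × 820 = 0.171626 m
1280–1600 m: 320 × 2×10⁻⁴ × 0.73 = 0.04672 m
1.3×10⁻⁴ × 1300 × 0.67 = 0.11323 m
Δh = 0.04160 + 0.07140 + 0.171626 + 0.04672 + 0.11323 = 0.444576 m

0.445 m of thermosteric rise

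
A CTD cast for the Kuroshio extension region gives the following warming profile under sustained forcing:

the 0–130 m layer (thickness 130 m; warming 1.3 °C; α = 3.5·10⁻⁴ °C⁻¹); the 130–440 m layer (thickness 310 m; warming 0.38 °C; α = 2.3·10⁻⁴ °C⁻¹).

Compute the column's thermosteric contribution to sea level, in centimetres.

Δh ≈ 8.62 cm

1.3 × 3.5×10⁻⁴ × 130 = 0.05915 m
130–440 m: 310 × 2.3×10⁻⁴ × 0.38 = 0.027094 m
Δh = 0.05915 + 0.027094 = 0.086244 m ≈ 8.62 cm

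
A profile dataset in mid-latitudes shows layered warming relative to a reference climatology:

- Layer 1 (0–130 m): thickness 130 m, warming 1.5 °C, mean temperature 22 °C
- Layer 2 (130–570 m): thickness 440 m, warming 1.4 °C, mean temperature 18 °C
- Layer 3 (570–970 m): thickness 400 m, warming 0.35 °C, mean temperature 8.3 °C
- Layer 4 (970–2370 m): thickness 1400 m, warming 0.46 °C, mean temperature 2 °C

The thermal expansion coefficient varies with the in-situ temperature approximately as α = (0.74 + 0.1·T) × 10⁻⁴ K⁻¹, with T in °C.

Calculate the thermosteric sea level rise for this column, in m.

Layer 1: α = (0.74 + 0.1×22)×10⁻⁴ = 2.94×10⁻⁴ K⁻¹
Layer 2: α = (0.74 + 0.1×18)×10⁻⁴ = 2.54×10⁻⁴ K⁻¹
Layer 3: α = (0.74 + 0.1×8.3)×10⁻⁴ = 1.57×10⁻⁴ K⁻¹
Layer 4: α = (0.74 + 0.1×2)×10⁻⁴ = 0.94×10⁻⁴ K⁻¹
2.94×10⁻⁴ × 1.5 × 130 = 0.05733 m
130–570 m: 440 × 2.54×10⁻⁴ × 1.4 = 0.156464 m
0.35 × 1.57×10⁻⁴ × 400 = 0.02198 m
0.46 × 1400 × 0.94×10⁻⁴ = 0.060536 m
Δh = 0.05733 + 0.156464 + 0.02198 + 0.060536 = 0.29631 m ≈ 0.30 m

about 0.30 m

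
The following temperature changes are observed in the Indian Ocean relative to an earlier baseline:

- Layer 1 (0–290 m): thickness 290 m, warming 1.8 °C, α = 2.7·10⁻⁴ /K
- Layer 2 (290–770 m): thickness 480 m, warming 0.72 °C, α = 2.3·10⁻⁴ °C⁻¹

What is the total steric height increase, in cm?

about 22.0 cm

2.7×10⁻⁴ × 290 × 1.8 = 0.14094 m
290–770 m: 0.72 × 2.3×10⁻⁴ × 480 = 0.079488 m
Δh = 0.14094 + 0.079488 = 0.220428 m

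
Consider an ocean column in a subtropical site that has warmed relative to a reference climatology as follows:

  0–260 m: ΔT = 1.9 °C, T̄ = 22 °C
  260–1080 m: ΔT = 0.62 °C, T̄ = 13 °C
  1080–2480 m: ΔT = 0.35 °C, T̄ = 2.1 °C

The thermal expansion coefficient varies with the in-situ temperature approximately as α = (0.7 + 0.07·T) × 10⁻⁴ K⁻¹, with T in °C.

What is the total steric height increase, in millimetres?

Layer 1: α = (0.7 + 0.07×22)×10⁻⁴ = 2.24×10⁻⁴ K⁻¹
Layer 2: α = (0.7 + 0.07×13)×10⁻⁴ = 1.61×10⁻⁴ K⁻¹
Layer 3: α = (0.7 + 0.07×2.1)×10⁻⁴ = 0.847×10⁻⁴ K⁻¹
0–260 m: 2.24×10⁻⁴ × 260 × 1.9 = 0.110656 m
Layer 2: 0.62 × 1.61×10⁻⁴ × 820 = 0.0818524 m
Layer 3: 1400 × 0.35 × 0.847×10⁻⁴ = 0.041503 m
Δh = 0.110656 + 0.0818524 + 0.041503 = 0.2340114 m

234 mm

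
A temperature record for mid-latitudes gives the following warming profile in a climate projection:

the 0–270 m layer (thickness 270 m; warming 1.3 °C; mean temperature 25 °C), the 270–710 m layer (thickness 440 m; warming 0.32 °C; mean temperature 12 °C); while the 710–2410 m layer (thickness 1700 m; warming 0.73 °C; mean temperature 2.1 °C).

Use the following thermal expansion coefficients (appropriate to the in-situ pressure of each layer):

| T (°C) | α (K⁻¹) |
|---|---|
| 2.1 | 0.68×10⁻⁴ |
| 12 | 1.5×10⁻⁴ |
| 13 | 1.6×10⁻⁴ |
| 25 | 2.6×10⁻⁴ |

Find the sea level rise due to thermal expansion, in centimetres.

Layer 1 at 25 °C → α = 2.6×10⁻⁴ K⁻¹
Layer 2 at 12 °C → α = 1.5×10⁻⁴ K⁻¹
Layer 3 at 2.1 °C → α = 0.68×10⁻⁴ K⁻¹
0–270 m: 270 × 2.6×10⁻⁴ × 1.3 = 0.09126 m
Layer 2: 0.32 × 440 × 1.5×10⁻⁴ = 0.02112 m
Layer 3: 1700 × 0.73 × 0.68×10⁻⁴ = 0.084388 m
Δh = 0.09126 + 0.02112 + 0.084388 = 0.196768 m ≈ 19.7 cm

19.7 cm of thermosteric rise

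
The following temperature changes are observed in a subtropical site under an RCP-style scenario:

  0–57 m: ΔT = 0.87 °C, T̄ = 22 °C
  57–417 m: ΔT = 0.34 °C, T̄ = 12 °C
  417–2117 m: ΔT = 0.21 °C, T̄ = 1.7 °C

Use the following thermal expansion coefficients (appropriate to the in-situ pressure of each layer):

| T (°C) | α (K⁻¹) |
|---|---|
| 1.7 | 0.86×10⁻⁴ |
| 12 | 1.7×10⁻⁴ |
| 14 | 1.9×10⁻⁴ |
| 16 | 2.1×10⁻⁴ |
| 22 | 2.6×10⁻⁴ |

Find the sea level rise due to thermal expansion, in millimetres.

Layer 1 at 22 °C → α = 2.6×10⁻⁴ K⁻¹
Layer 2 at 12 °C → α = 1.7×10⁻⁴ K⁻¹
Layer 3 at 1.7 °C → α = 0.86×10⁻⁴ K⁻¹
0–57 m: 0.87 × 57 × 2.6×10⁻⁴ = 0.0128934 m
57–417 m: 0.34 × 360 × 1.7×10⁻⁴ = 0.020808 m
417–2117 m: 0.86×10⁻⁴ × 1700 × 0.21 = 0.030702 m
Δh = 0.0128934 + 0.020808 + 0.030702 = 0.0644034 m

Δh = 64.4 mm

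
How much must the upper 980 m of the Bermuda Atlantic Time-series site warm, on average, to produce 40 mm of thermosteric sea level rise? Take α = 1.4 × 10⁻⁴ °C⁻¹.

ΔT = Δh/(αH) = 0.04 / (1.4×10⁻⁴ × 980) ≈ 0.2915 K

about 0.292 K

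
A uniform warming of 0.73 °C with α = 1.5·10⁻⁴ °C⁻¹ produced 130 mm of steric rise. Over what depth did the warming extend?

H = Δh/(αΔT) = 0.13 / (1.5×10⁻⁴ × 0.73) ≈ 1187 m

H ≈ 1190 m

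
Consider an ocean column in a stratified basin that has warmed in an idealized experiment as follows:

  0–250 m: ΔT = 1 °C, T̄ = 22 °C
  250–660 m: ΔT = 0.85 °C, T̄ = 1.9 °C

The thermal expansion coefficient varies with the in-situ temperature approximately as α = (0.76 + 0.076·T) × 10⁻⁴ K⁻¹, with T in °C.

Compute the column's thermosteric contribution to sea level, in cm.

Δh = 9.23 cm

Layer 1: α = (0.76 + 0.076×22)×10⁻⁴ = 2.432×10⁻⁴ K⁻¹
Layer 2: α = (0.76 + 0.076×1.9)×10⁻⁴ = 0.9044×10⁻⁴ K⁻¹
Layer 1: 1 × 250 × 2.432×10⁻⁴ = 0.06080 m
Layer 2: 0.9044×10⁻⁴ × 0.85 × 410 = 0.03151834 m
Δh = 0.06080 + 0.03151834 = 0.09231834 m ≈ 9.23 cm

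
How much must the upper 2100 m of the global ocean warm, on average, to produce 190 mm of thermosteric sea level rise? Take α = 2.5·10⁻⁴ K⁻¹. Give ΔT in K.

0.36 K

ΔT = Δh/(αH) = 0.19 / (2.5×10⁻⁴ × 2100) ≈ 0.3619 K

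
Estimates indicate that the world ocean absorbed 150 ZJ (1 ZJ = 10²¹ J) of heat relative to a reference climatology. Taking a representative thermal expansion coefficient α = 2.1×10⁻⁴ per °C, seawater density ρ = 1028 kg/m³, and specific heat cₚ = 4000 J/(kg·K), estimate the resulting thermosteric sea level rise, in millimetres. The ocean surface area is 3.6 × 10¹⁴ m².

Per unit area: Q = 150×10²¹ / (3.6×10¹⁴) ≈ 4.167×10⁸ J/m²
Δh = αQ/(ρcₚ) = 2.1×10⁻⁴ × 4.167×10⁸ / (1028 × 4000) ≈ 0.021281 m

21.3 mm of thermosteric rise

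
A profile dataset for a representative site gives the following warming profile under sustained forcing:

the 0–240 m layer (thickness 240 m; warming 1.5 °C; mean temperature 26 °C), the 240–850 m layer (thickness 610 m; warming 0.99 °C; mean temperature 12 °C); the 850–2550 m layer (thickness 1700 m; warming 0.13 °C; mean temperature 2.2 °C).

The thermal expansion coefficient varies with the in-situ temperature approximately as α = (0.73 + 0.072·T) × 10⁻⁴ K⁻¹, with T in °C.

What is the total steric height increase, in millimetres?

Layer 1: α = (0.73 + 0.072×26)×10⁻⁴ = 2.602×10⁻⁴ K⁻¹
Layer 2: α = (0.73 + 0.072×12)×10⁻⁴ = 1.594×10⁻⁴ K⁻¹
Layer 3: α = (0.73 + 0.072×2.2)×10⁻⁴ = 0.8884×10⁻⁴ K⁻¹
Layer 1: 1.5 × 240 × 2.602×10⁻⁴ = 0.093672 m
240–850 m: 610 × 1.594×10⁻⁴ × 0.99 = 0.09626166 m
850–2550 m: 1700 × 0.8884×10⁻⁴ × 0.13 = 0.01963364 m
Δh = 0.093672 + 0.09626166 + 0.01963364 = 0.2095673 m

210 mm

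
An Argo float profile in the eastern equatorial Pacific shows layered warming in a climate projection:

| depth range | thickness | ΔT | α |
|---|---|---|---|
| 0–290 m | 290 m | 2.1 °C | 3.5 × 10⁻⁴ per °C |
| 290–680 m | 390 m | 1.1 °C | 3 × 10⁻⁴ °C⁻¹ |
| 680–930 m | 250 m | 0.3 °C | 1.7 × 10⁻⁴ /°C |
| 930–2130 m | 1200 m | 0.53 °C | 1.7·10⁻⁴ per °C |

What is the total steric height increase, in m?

2.1 × 290 × 3.5×10⁻⁴ = 0.21315 m
390 × 1.1 × 3×10⁻⁴ = 0.12870 m
680–930 m: 250 × 1.7×10⁻⁴ × 0.3 = 0.01275 m
930–2130 m: 1200 × 1.7×10⁻⁴ × 0.53 = 0.10812 m
Δh = 0.21315 + 0.12870 + 0.01275 + 0.10812 = 0.46272 m ≈ 0.463 m

Δh ≈ 0.463 m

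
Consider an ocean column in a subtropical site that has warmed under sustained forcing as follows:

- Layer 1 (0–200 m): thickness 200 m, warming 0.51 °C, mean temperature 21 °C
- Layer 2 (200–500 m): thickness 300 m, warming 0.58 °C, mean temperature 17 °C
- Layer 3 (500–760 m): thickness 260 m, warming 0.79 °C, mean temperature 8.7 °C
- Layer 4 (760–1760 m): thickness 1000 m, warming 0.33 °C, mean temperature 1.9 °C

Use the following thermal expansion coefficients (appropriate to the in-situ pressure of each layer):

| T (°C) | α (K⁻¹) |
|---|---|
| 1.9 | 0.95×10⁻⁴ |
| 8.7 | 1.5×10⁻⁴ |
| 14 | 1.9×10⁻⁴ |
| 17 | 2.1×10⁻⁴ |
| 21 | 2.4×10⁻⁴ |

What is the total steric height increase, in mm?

Layer 1 at 21 °C → α = 2.4×10⁻⁴ K⁻¹
Layer 2 at 17 °C → α = 2.1×10⁻⁴ K⁻¹
Layer 3 at 8.7 °C → α = 1.5×10⁻⁴ K⁻¹
Layer 4 at 1.9 °C → α = 0.95×10⁻⁴ K⁻¹
0–200 m: 200 × 2.4×10⁻⁴ × 0.51 = 0.02448 m
200–500 m: 2.1×10⁻⁴ × 300 × 0.58 = 0.03654 m
Layer 3: 1.5×10⁻⁴ × 0.79 × 260 = 0.03081 m
0.33 × 0.95×10⁻⁴ × 1000 = 0.03135 m
Δh = 0.02448 + 0.03654 + 0.03081 + 0.03135 = 0.12318 m

Δh ≈ 123 mm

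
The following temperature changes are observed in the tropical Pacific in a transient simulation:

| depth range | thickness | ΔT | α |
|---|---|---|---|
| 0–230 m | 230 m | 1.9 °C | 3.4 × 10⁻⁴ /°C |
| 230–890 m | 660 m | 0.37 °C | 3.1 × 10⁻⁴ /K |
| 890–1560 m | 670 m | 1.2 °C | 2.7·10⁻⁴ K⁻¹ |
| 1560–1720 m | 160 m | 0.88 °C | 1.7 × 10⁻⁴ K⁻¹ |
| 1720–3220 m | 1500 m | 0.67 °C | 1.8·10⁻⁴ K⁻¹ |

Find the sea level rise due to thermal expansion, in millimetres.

646 mm of thermosteric rise

1.9 × 3.4×10⁻⁴ × 230 = 0.14858 m
230–890 m: 0.37 × 660 × 3.1×10⁻⁴ = 0.075702 m
Layer 3: 670 × 2.7×10⁻⁴ × 1.2 = 0.21708 m
1.7×10⁻⁴ × 160 × 0.88 = 0.023936 m
Layer 5: 1500 × 0.67 × 1.8×10⁻⁴ = 0.18090 m
Δh = 0.14858 + 0.075702 + 0.21708 + 0.023936 + 0.18090 = 0.646198 m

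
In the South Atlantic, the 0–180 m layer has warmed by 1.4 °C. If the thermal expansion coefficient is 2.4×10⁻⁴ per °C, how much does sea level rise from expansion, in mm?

about 60 mm

Δh = αΔT·H = 2.4×10⁻⁴ × 1.4 × 180 = 0.06048 m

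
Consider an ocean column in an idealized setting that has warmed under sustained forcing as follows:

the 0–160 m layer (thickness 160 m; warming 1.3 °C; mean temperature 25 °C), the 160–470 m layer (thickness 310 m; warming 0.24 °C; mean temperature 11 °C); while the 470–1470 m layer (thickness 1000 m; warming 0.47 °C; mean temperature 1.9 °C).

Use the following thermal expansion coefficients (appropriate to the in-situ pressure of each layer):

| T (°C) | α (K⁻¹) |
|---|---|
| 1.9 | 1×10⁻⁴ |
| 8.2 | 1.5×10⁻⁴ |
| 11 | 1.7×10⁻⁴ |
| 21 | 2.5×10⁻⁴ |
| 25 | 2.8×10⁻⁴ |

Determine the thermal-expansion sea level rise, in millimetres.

about 120 mm

Layer 1 at 25 °C → α = 2.8×10⁻⁴ K⁻¹
Layer 2 at 11 °C → α = 1.7×10⁻⁴ K⁻¹
Layer 3 at 1.9 °C → α = 1×10⁻⁴ K⁻¹
0–160 m: 2.8×10⁻⁴ × 160 × 1.3 = 0.05824 m
Layer 2: 1.7×10⁻⁴ × 0.24 × 310 = 0.012648 m
0.47 × 1×10⁻⁴ × 1000 = 0.04700 m
Δh = 0.05824 + 0.012648 + 0.04700 = 0.117888 m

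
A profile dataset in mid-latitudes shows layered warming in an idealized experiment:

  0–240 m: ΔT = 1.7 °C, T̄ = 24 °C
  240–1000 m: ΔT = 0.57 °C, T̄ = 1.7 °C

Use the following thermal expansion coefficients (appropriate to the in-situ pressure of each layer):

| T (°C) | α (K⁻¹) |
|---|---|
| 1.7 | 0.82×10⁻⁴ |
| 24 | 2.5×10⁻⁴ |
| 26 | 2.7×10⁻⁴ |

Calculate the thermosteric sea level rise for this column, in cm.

Layer 1 at 24 °C → α = 2.5×10⁻⁴ K⁻¹
Layer 2 at 1.7 °C → α = 0.82×10⁻⁴ K⁻¹
0–240 m: 240 × 2.5×10⁻⁴ × 1.7 = 0.10200 m
Layer 2: 760 × 0.57 × 0.82×10⁻⁴ = 0.0355224 m
Δh = 0.10200 + 0.0355224 = 0.1375224 m

Δh ≈ 13.8 cm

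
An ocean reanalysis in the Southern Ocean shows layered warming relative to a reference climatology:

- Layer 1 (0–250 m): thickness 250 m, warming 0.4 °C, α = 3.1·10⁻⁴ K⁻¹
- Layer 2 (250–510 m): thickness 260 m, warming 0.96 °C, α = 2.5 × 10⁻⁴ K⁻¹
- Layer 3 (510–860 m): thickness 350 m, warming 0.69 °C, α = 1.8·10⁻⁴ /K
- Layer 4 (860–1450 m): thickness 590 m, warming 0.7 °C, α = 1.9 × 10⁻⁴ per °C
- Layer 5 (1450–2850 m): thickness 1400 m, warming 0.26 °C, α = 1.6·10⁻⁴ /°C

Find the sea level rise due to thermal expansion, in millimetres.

about 270 mm

0–250 m: 0.4 × 250 × 3.1×10⁻⁴ = 0.03100 m
250–510 m: 2.5×10⁻⁴ × 260 × 0.96 = 0.06240 m
0.69 × 1.8×10⁻⁴ × 350 = 0.04347 m
Layer 4: 590 × 0.7 × 1.9×10⁻⁴ = 0.07847 m
1450–2850 m: 1400 × 0.26 × 1.6×10⁻⁴ = 0.05824 m
Δh = 0.03100 + 0.06240 + 0.04347 + 0.07847 + 0.05824 = 0.27358 m ≈ 270 mm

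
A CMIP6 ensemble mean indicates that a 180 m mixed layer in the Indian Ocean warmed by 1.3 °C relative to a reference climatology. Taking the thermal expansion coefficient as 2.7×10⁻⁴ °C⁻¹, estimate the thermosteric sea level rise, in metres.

0.0632 m of thermosteric rise

Δh = αΔT·H = 2.7×10⁻⁴ × 1.3 × 180 = 0.06318 m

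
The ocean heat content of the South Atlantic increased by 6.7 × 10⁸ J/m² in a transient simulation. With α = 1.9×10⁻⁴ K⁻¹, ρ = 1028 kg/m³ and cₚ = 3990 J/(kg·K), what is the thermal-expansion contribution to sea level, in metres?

Δh = αQ/(ρcₚ) = 1.9×10⁻⁴ × 6.7×10⁸ / (1028 × 3990) ≈ 0.031036 m

0.031 m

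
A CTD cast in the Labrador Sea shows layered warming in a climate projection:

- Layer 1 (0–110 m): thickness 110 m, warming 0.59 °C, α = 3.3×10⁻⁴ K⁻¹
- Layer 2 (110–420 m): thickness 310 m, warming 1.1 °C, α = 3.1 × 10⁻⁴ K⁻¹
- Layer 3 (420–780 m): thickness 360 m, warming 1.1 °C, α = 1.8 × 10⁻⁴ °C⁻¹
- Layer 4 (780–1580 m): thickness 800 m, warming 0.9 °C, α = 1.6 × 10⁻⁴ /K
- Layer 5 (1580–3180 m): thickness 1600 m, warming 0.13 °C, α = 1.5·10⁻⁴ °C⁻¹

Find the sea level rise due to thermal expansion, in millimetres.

Δh = 345 mm

0–110 m: 0.59 × 3.3×10⁻⁴ × 110 = 0.021417 m
Layer 2: 310 × 3.1×10⁻⁴ × 1.1 = 0.10571 m
420–780 m: 1.1 × 360 × 1.8×10⁻⁴ = 0.07128 m
Layer 4: 0.9 × 800 × 1.6×10⁻⁴ = 0.11520 m
1.5×10⁻⁴ × 0.13 × 1600 = 0.03120 m
Δh = 0.021417 + 0.10571 + 0.07128 + 0.11520 + 0.03120 = 0.344807 m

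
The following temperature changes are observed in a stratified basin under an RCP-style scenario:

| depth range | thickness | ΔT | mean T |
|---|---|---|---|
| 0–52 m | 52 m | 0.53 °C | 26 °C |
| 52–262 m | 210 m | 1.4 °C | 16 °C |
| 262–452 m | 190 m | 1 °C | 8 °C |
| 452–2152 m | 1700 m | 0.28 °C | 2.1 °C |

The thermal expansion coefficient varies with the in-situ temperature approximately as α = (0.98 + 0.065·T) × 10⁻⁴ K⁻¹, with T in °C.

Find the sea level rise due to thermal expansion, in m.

Layer 1: α = (0.98 + 0.065×26)×10⁻⁴ = 2.67×10⁻⁴ K⁻¹
Layer 2: α = (0.98 + 0.065×16)×10⁻⁴ = 2.02×10⁻⁴ K⁻¹
Layer 3: α = (0.98 + 0.065×8)×10⁻⁴ = 1.5×10⁻⁴ K⁻¹
Layer 4: α = (0.98 + 0.065×2.1)×10⁻⁴ = 1.1165×10⁻⁴ K⁻¹
0.53 × 52 × 2.67×10⁻⁴ = 0.00735852 m
Layer 2: 210 × 1.4 × 2.02×10⁻⁴ = 0.059388 m
262–452 m: 190 × 1 × 1.5×10⁻⁴ = 0.02850 m
452–2152 m: 1.1165×10⁻⁴ × 0.28 × 1700 = 0.0531454 m
Δh = 0.00735852 + 0.059388 + 0.02850 + 0.0531454 = 0.14839192 m

Δh = 0.15 m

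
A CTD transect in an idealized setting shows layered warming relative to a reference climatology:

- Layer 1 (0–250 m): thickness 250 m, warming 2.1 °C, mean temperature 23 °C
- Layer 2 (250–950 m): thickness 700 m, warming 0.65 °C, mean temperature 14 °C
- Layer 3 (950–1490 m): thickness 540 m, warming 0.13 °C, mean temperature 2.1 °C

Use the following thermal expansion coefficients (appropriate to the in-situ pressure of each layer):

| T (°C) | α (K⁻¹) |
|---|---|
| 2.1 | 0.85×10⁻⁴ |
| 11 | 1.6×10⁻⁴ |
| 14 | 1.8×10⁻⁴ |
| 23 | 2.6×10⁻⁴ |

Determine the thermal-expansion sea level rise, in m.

Δh = 0.22 m

Layer 1 at 23 °C → α = 2.6×10⁻⁴ K⁻¹
Layer 2 at 14 °C → α = 1.8×10⁻⁴ K⁻¹
Layer 3 at 2.1 °C → α = 0.85×10⁻⁴ K⁻¹
Layer 1: 2.1 × 250 × 2.6×10⁻⁴ = 0.13650 m
250–950 m: 0.65 × 700 × 1.8×10⁻⁴ = 0.08190 m
Layer 3: 0.85×10⁻⁴ × 540 × 0.13 = 0.005967 m
Δh = 0.13650 + 0.08190 + 0.005967 = 0.224367 m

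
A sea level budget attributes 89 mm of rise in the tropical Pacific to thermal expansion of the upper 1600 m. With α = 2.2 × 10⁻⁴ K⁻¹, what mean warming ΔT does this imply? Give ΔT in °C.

ΔT = Δh/(αH) = 0.089 / (2.2×10⁻⁴ × 1600) ≈ 0.2528 °C

ΔT ≈ 0.25 °C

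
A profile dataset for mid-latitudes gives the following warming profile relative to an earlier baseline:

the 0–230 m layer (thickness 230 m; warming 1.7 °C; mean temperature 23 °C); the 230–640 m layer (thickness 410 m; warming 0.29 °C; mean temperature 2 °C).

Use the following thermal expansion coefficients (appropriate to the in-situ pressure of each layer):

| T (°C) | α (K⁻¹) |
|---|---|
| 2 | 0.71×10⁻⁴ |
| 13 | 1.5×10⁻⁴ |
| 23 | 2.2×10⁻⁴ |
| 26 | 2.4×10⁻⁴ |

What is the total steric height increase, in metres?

Δh = 0.0945 m

Layer 1 at 23 °C → α = 2.2×10⁻⁴ K⁻¹
Layer 2 at 2 °C → α = 0.71×10⁻⁴ K⁻¹
230 × 1.7 × 2.2×10⁻⁴ = 0.08602 m
0.71×10⁻⁴ × 0.29 × 410 = 0.0084419 m
Δh = 0.08602 + 0.0084419 = 0.0944619 m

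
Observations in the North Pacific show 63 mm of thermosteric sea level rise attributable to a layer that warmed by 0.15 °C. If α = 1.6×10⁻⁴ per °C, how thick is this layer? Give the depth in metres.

H ≈ 2600 m

H = Δh/(αΔT) = 0.063 / (1.6×10⁻⁴ × 0.15) = 2625 m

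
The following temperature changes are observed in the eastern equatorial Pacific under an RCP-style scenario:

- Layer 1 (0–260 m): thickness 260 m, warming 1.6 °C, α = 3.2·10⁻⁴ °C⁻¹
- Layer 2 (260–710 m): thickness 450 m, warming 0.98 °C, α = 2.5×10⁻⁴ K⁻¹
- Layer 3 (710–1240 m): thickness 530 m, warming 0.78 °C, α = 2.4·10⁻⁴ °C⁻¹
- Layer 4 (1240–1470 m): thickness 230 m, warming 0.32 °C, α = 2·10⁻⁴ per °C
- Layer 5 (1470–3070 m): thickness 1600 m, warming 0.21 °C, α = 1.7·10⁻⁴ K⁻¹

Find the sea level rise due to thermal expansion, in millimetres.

0–260 m: 260 × 1.6 × 3.2×10⁻⁴ = 0.13312 m
450 × 0.98 × 2.5×10⁻⁴ = 0.11025 m
Layer 3: 0.78 × 2.4×10⁻⁴ × 530 = 0.099216 m
Layer 4: 0.32 × 230 × 2×10⁻⁴ = 0.01472 m
0.21 × 1.7×10⁻⁴ × 1600 = 0.05712 m
Δh = 0.13312 + 0.11025 + 0.099216 + 0.01472 + 0.05712 = 0.414426 m

Δh = 414 mm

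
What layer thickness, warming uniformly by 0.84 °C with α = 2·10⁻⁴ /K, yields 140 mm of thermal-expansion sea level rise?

H = Δh/(αΔT) = 0.14 / (2×10⁻⁴ × 0.84) ≈ 833.3 m

about 833 m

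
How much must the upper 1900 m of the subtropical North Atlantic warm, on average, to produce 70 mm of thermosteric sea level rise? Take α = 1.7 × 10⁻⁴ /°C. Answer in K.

ΔT = Δh/(αH) = 0.07 / (1.7×10⁻⁴ × 1900) ≈ 0.2167 K

0.217 K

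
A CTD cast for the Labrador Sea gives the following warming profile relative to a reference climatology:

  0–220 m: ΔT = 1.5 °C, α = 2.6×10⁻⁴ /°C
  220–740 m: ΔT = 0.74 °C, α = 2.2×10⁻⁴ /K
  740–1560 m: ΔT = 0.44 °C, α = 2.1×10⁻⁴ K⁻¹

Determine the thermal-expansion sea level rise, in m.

1.5 × 220 × 2.6×10⁻⁴ = 0.08580 m
Layer 2: 0.74 × 520 × 2.2×10⁻⁴ = 0.084656 m
740–1560 m: 0.44 × 820 × 2.1×10⁻⁴ = 0.075768 m
Δh = 0.08580 + 0.084656 + 0.075768 = 0.246224 m ≈ 0.246 m

0.246 m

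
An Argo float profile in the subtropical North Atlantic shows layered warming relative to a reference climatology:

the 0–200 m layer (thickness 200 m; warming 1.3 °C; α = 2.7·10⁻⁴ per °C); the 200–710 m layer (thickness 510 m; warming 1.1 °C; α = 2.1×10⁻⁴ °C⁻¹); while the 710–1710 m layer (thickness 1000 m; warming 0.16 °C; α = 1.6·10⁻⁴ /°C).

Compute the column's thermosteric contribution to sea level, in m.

Δh ≈ 0.214 m

2.7×10⁻⁴ × 1.3 × 200 = 0.07020 m
200–710 m: 510 × 1.1 × 2.1×10⁻⁴ = 0.11781 m
Layer 3: 1000 × 0.16 × 1.6×10⁻⁴ = 0.02560 m
Δh = 0.07020 + 0.11781 + 0.02560 = 0.21361 m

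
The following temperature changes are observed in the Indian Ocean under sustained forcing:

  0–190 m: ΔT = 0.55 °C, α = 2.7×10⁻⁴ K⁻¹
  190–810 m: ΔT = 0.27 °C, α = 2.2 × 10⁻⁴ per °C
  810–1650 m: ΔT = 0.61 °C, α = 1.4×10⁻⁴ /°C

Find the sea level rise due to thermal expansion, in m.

0–190 m: 2.7×10⁻⁴ × 190 × 0.55 = 0.028215 m
620 × 0.27 × 2.2×10⁻⁴ = 0.036828 m
810–1650 m: 840 × 1.4×10⁻⁴ × 0.61 = 0.071736 m
Δh = 0.028215 + 0.036828 + 0.071736 = 0.136779 m

0.14 m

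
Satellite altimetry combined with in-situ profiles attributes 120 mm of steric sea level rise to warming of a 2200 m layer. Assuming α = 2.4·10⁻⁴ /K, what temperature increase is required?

ΔT = Δh/(αH) = 0.12 / (2.4×10⁻⁴ × 2200) ≈ 0.2273 °C

about 0.227 °C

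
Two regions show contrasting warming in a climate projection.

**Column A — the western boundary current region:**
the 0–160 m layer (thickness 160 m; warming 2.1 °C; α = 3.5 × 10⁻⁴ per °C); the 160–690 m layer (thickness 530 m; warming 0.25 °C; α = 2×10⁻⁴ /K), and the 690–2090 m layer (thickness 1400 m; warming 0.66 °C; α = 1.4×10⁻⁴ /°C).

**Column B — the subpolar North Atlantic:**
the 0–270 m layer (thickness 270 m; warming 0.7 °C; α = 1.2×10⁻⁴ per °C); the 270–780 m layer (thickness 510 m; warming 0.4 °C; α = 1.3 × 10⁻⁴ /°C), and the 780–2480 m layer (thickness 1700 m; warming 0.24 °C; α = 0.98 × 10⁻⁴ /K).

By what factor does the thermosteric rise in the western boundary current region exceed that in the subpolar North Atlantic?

A 3.5×10⁻⁴ × 2.1 × 160 = 0.11760 m
A 0.25 × 2×10⁻⁴ × 530 = 0.02650 m
A Layer 3: 1.4×10⁻⁴ × 0.66 × 1400 = 0.12936 m
A total: 0.27346 m
B Layer 1: 0.7 × 270 × 1.2×10⁻⁴ = 0.02268 m
B 270–780 m: 1.3×10⁻⁴ × 0.4 × 510 = 0.02652 m
B 0.24 × 0.98×10⁻⁴ × 1700 = 0.039984 m
B total: 0.089184 m
Ratio: 0.27346 / 0.089184 ≈ 3.066

≈ 3.07×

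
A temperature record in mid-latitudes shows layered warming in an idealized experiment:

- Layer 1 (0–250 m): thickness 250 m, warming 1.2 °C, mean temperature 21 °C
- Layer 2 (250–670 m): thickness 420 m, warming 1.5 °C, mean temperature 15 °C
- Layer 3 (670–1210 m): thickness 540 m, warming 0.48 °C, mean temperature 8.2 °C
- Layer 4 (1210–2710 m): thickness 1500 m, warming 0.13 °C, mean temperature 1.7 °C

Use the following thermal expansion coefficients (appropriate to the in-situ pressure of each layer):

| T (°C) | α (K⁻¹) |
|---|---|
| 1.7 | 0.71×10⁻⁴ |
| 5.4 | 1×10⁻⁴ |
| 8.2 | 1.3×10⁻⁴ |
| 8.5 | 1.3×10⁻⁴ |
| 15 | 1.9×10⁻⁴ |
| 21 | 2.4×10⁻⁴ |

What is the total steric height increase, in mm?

Layer 1 at 21 °C → α = 2.4×10⁻⁴ K⁻¹
Layer 2 at 15 °C → α = 1.9×10⁻⁴ K⁻¹
Layer 3 at 8.2 °C → α = 1.3×10⁻⁴ K⁻¹
Layer 4 at 1.7 °C → α = 0.71×10⁻⁴ K⁻¹
Layer 1: 2.4×10⁻⁴ × 1.2 × 250 = 0.07200 m
Layer 2: 1.9×10⁻⁴ × 420 × 1.5 = 0.11970 m
Layer 3: 1.3×10⁻⁴ × 540 × 0.48 = 0.033696 m
1210–2710 m: 0.13 × 1500 × 0.71×10⁻⁴ = 0.013845 m
Δh = 0.07200 + 0.11970 + 0.033696 + 0.013845 = 0.239241 m

240 mm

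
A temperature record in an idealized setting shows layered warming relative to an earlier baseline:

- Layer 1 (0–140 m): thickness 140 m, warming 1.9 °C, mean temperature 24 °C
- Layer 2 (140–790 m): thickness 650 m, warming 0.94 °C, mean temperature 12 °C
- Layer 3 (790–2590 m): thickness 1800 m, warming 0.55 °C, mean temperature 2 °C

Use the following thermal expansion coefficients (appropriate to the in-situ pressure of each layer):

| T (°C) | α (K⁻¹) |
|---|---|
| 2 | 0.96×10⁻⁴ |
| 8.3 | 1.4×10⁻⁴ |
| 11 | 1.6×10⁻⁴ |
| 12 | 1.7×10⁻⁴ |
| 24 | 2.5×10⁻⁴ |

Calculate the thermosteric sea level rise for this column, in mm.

Δh = 265 mm

Layer 1 at 24 °C → α = 2.5×10⁻⁴ K⁻¹
Layer 2 at 12 °C → α = 1.7×10⁻⁴ K⁻¹
Layer 3 at 2 °C → α = 0.96×10⁻⁴ K⁻¹
0–140 m: 2.5×10⁻⁴ × 1.9 × 140 = 0.06650 m
0.94 × 1.7×10⁻⁴ × 650 = 0.10387 m
1800 × 0.55 × 0.96×10⁻⁴ = 0.09504 m
Δh = 0.06650 + 0.10387 + 0.09504 = 0.26541 m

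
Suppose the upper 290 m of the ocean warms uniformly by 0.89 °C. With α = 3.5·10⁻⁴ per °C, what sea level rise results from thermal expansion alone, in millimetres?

Δh = αΔT·H = 3.5×10⁻⁴ × 0.89 × 290 = 0.090335 m

90.3 mm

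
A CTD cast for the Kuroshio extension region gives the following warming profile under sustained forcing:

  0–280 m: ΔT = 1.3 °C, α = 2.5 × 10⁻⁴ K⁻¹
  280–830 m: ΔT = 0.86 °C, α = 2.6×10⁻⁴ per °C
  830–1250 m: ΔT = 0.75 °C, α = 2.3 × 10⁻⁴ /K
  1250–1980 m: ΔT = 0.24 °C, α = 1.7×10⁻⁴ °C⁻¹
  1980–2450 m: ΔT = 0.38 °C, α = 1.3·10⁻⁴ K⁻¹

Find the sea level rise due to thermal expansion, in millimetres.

Δh ≈ 339 mm

1.3 × 2.5×10⁻⁴ × 280 = 0.09100 m
Layer 2: 0.86 × 2.6×10⁻⁴ × 550 = 0.12298 m
Layer 3: 2.3×10⁻⁴ × 420 × 0.75 = 0.07245 m
1250–1980 m: 1.7×10⁻⁴ × 0.24 × 730 = 0.029784 m
1980–2450 m: 0.38 × 1.3×10⁻⁴ × 470 = 0.023218 m
Δh = 0.09100 + 0.12298 + 0.07245 + 0.029784 + 0.023218 = 0.339432 m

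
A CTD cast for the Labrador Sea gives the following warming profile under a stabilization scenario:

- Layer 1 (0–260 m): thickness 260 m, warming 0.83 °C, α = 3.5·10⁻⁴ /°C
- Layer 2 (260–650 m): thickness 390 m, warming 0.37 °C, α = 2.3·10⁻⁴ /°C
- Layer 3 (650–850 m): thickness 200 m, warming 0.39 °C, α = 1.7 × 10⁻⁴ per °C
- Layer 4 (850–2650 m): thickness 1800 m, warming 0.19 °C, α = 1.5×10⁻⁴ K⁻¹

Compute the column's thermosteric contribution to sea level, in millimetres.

260 × 0.83 × 3.5×10⁻⁴ = 0.07553 m
390 × 0.37 × 2.3×10⁻⁴ = 0.033189 m
650–850 m: 1.7×10⁻⁴ × 200 × 0.39 = 0.01326 m
850–2650 m: 1800 × 0.19 × 1.5×10⁻⁴ = 0.05130 m
Δh = 0.07553 + 0.033189 + 0.01326 + 0.05130 = 0.173279 m ≈ 173 mm

173 mm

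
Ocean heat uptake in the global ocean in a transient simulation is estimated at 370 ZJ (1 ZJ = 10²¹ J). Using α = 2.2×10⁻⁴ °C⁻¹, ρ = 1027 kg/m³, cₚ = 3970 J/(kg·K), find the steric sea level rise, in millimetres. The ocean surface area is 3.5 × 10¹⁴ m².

Per unit area: Q = 370×10²¹ / (3.5×10¹⁴) ≈ 1.057×10⁹ J/m²
Δh = αQ/(ρcₚ) = 2.2×10⁻⁴ × 1.057×10⁹ / (1027 × 3970) ≈ 0.057034 m

Δh ≈ 57 mm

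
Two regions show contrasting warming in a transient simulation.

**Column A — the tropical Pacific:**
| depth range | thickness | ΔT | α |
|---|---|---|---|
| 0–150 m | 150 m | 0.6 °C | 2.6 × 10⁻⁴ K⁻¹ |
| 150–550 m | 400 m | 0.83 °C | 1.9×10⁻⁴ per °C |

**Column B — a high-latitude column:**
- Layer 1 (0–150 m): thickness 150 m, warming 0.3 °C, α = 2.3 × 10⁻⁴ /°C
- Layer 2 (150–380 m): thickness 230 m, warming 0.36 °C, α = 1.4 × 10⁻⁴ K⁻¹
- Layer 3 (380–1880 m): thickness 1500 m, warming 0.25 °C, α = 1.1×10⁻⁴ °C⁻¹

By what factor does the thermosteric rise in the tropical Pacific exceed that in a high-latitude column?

A 0–150 m: 2.6×10⁻⁴ × 150 × 0.6 = 0.02340 m
A 400 × 1.9×10⁻⁴ × 0.83 = 0.06308 m
A total: 0.08648 m
B Layer 1: 0.3 × 2.3×10⁻⁴ × 150 = 0.01035 m
B 150–380 m: 0.36 × 1.4×10⁻⁴ × 230 = 0.011592 m
B 1500 × 0.25 × 1.1×10⁻⁴ = 0.04125 m
B total: 0.063192 m
Ratio: 0.08648 / 0.063192 ≈ 1.369

a factor of 1.37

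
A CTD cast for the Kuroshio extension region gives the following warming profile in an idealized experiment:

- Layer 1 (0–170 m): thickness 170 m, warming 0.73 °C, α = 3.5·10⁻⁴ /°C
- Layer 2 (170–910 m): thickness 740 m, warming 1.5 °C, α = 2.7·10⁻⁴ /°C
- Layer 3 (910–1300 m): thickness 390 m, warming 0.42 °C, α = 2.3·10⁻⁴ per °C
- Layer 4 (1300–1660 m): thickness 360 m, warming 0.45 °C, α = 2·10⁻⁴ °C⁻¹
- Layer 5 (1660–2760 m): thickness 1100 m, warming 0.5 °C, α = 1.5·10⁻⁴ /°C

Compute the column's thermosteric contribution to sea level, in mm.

0.73 × 170 × 3.5×10⁻⁴ = 0.043435 m
2.7×10⁻⁴ × 740 × 1.5 = 0.29970 m
0.42 × 2.3×10⁻⁴ × 390 = 0.037674 m
0.45 × 360 × 2×10⁻⁴ = 0.03240 m
1660–2760 m: 1.5×10⁻⁴ × 1100 × 0.5 = 0.08250 m
Δh = 0.043435 + 0.29970 + 0.037674 + 0.03240 + 0.08250 = 0.495709 m ≈ 496 mm

Δh = 496 mm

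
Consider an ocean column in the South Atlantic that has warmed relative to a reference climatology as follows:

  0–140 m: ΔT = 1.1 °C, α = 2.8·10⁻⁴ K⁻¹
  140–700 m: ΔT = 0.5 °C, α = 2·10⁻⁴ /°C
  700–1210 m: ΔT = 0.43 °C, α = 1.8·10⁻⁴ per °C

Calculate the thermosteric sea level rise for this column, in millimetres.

Δh = 139 mm

0–140 m: 1.1 × 140 × 2.8×10⁻⁴ = 0.04312 m
Layer 2: 560 × 2×10⁻⁴ × 0.5 = 0.05600 m
700–1210 m: 0.43 × 510 × 1.8×10⁻⁴ = 0.039474 m
Δh = 0.04312 + 0.05600 + 0.039474 = 0.138594 m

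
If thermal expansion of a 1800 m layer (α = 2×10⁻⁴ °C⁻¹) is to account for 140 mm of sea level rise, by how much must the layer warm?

ΔT = Δh/(αH) = 0.14 / (2×10⁻⁴ × 1800) ≈ 0.3889 K

0.389 K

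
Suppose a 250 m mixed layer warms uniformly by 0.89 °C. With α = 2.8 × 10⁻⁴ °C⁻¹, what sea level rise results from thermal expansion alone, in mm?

Δh = αΔT·H = 2.8×10⁻⁴ × 0.89 × 250 = 0.06230 m

about 62.3 mm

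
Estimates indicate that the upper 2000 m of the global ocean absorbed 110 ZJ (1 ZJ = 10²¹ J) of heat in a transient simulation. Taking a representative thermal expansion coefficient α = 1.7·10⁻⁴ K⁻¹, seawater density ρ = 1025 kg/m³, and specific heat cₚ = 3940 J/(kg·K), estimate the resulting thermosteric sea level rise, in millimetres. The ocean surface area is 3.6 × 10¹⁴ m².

12.9 mm

Per unit area: Q = 110×10²¹ / (3.6×10¹⁴) ≈ 3.056×10⁸ J/m²
Δh = αQ/(ρcₚ) = 1.7×10⁻⁴ × 3.056×10⁸ / (1025 × 3940) ≈ 0.012864 m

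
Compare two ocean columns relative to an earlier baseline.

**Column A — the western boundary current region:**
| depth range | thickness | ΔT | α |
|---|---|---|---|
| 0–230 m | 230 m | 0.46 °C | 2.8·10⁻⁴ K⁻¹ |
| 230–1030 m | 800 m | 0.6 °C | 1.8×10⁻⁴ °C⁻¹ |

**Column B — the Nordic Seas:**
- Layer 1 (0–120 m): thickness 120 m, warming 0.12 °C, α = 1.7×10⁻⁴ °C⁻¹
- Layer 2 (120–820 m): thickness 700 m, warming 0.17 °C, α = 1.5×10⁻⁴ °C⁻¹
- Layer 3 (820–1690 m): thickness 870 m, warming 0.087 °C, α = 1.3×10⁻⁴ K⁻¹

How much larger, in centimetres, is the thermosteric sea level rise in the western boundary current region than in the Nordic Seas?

A 0–230 m: 0.46 × 230 × 2.8×10⁻⁴ = 0.029624 m
A 0.6 × 800 × 1.8×10⁻⁴ = 0.08640 m
A total: 0.116024 m
B Layer 1: 120 × 1.7×10⁻⁴ × 0.12 = 0.002448 m
B 700 × 0.17 × 1.5×10⁻⁴ = 0.01785 m
B Layer 3: 0.087 × 870 × 1.3×10⁻⁴ = 0.0098397 m
B total: 0.0301377 m
Difference: 0.116024 − 0.0301377 = 0.0858863 m

8.59 cm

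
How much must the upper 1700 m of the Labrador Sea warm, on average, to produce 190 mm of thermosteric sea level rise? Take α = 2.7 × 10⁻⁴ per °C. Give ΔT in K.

ΔT = Δh/(αH) = 0.19 / (2.7×10⁻⁴ × 1700) ≈ 0.4139 K

ΔT ≈ 0.414 K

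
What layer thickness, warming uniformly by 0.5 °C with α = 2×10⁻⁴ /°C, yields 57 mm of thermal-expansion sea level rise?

H = Δh/(αΔT) = 0.057 / (2×10⁻⁴ × 0.5) = 570.0 m

H ≈ 570 m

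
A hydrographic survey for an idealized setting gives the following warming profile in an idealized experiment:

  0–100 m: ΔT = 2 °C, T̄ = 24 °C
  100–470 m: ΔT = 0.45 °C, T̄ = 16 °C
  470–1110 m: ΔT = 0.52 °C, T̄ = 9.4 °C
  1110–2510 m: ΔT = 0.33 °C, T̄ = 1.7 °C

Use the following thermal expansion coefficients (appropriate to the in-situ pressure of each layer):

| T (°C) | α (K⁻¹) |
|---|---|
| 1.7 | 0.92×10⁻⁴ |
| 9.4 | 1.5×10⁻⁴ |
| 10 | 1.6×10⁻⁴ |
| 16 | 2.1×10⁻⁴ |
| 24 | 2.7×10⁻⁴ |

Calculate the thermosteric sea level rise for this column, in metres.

Δh = 0.181 m

Layer 1 at 24 °C → α = 2.7×10⁻⁴ K⁻¹
Layer 2 at 16 °C → α = 2.1×10⁻⁴ K⁻¹
Layer 3 at 9.4 °C → α = 1.5×10⁻⁴ K⁻¹
Layer 4 at 1.7 °C → α = 0.92×10⁻⁴ K⁻¹
0–100 m: 2.7×10⁻⁴ × 2 × 100 = 0.05400 m
370 × 2.1×10⁻⁴ × 0.45 = 0.034965 m
Layer 3: 0.52 × 1.5×10⁻⁴ × 640 = 0.04992 m
0.33 × 1400 × 0.92×10⁻⁴ = 0.042504 m
Δh = 0.05400 + 0.034965 + 0.04992 + 0.042504 = 0.181389 m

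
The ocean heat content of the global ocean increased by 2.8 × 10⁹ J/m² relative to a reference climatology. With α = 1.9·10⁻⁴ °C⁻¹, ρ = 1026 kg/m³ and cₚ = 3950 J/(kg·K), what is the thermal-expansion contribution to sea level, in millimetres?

131 mm of thermosteric rise

Δh = αQ/(ρcₚ) = 1.9×10⁻⁴ × 2.8×10⁹ / (1026 × 3950) ≈ 0.13127 m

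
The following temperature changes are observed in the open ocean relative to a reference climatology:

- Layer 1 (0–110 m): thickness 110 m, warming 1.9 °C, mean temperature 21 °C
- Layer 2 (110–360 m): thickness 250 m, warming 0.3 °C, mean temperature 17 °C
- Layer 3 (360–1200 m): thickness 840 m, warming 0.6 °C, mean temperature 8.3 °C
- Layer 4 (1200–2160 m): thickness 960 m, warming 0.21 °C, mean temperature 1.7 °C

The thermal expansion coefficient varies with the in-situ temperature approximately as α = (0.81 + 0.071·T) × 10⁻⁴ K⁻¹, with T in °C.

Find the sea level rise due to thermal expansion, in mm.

Δh ≈ 153 mm

Layer 1: α = (0.81 + 0.071×21)×10⁻⁴ = 2.301×10⁻⁴ K⁻¹
Layer 2: α = (0.81 + 0.071×17)×10⁻⁴ = 2.017×10⁻⁴ K⁻¹
Layer 3: α = (0.81 + 0.071×8.3)×10⁻⁴ = 1.3993×10⁻⁴ K⁻¹
Layer 4: α = (0.81 + 0.071×1.7)×10⁻⁴ = 0.9307×10⁻⁴ K⁻¹
Layer 1: 2.301×10⁻⁴ × 110 × 1.9 = 0.0480909 m
Layer 2: 2.017×10⁻⁴ × 0.3 × 250 = 0.0151275 m
840 × 0.6 × 1.3993×10⁻⁴ = 0.07052472 m
Layer 4: 0.9307×10⁻⁴ × 960 × 0.21 = 0.018762912 m
Δh = 0.0480909 + 0.0151275 + 0.07052472 + 0.018762912 = 0.152506032 m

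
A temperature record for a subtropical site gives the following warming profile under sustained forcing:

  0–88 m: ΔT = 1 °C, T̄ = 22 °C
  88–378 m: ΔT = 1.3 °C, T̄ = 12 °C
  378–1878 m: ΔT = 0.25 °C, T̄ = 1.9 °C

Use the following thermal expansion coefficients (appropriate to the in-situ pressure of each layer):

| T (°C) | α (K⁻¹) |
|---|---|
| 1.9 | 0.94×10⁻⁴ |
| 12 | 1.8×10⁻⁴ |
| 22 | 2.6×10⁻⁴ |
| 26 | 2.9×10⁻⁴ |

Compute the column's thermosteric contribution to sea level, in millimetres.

130 mm

Layer 1 at 22 °C → α = 2.6×10⁻⁴ K⁻¹
Layer 2 at 12 °C → α = 1.8×10⁻⁴ K⁻¹
Layer 3 at 1.9 °C → α = 0.94×10⁻⁴ K⁻¹
0–88 m: 1 × 2.6×10⁻⁴ × 88 = 0.02288 m
88–378 m: 1.8×10⁻⁴ × 1.3 × 290 = 0.06786 m
1500 × 0.25 × 0.94×10⁻⁴ = 0.03525 m
Δh = 0.02288 + 0.06786 + 0.03525 = 0.12599 m ≈ 130 mm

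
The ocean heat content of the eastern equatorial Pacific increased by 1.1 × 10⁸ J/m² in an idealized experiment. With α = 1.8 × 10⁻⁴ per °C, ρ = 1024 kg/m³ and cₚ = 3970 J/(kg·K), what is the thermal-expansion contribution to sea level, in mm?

Δh = αQ/(ρcₚ) = 1.8×10⁻⁴ × 1.1×10⁸ / (1024 × 3970) ≈ 0.0048705 m

4.87 mm of thermosteric rise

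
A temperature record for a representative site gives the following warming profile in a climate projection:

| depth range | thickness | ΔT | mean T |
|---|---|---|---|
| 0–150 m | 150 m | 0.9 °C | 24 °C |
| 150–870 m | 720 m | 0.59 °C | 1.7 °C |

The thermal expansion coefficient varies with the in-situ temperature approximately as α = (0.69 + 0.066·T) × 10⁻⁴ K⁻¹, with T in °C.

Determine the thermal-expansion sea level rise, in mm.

64.8 mm

Layer 1: α = (0.69 + 0.066×24)×10⁻⁴ = 2.274×10⁻⁴ K⁻¹
Layer 2: α = (0.69 + 0.066×1.7)×10⁻⁴ = 0.8022×10⁻⁴ K⁻¹
Layer 1: 0.9 × 2.274×10⁻⁴ × 150 = 0.030699 m
0.59 × 0.8022×10⁻⁴ × 720 = 0.034077456 m
Δh = 0.030699 + 0.034077456 = 0.064776456 m ≈ 64.8 mm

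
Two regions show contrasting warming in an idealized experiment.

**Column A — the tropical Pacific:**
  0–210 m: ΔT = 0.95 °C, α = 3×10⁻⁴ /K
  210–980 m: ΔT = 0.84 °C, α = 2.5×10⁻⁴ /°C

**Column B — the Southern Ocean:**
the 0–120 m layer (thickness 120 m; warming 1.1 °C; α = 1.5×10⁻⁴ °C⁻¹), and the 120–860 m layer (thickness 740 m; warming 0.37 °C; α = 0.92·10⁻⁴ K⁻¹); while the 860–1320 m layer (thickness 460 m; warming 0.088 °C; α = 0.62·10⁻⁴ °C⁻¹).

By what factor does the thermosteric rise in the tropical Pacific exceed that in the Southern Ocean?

≈ 4.66×

A Layer 1: 3×10⁻⁴ × 210 × 0.95 = 0.05985 m
A Layer 2: 2.5×10⁻⁴ × 0.84 × 770 = 0.16170 m
A total: 0.22155 m
B Layer 1: 1.5×10⁻⁴ × 120 × 1.1 = 0.01980 m
B Layer 2: 0.37 × 0.92×10⁻⁴ × 740 = 0.0251896 m
B 0.62×10⁻⁴ × 0.088 × 460 = 0.00250976 m
B total: 0.04749936 m
Ratio: 0.22155 / 0.04749936 ≈ 4.664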